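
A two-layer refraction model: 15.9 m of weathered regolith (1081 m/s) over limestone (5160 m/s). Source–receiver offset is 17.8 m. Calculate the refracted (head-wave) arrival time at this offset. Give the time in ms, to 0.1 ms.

t = x/V₂ + 2h·√(V₂²−V₁²)/(V₁V₂).
√(V₂²−V₁²) = √(5160²−1081²) = 5045.5 m/s; delay term = 2·15.9·5045.5/(1081·5160) = 0.02876 s.
t = 17.8/5160 + 0.02876 = 0.03221 s.

32.2 ms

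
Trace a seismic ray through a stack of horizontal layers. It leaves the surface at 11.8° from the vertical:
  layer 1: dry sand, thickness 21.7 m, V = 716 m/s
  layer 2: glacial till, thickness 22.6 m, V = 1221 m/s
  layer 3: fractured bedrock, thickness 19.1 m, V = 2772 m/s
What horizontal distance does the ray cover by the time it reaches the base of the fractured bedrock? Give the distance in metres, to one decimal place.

Ray parameter p = sin 11.8° / 716 m/s = 2.8561e-04 s/m.
Layer 1: θ = 11.80°; offset = 21.7·tan 11.80° = 4.533 m.
Layer 2: sin θ = p·1221 = 0.3487 → θ = 20.41°; offset = 22.6·tan 20.41° = 8.409 m.
Layer 3: sin θ = p·2772 = 0.7917 → θ = 52.35°; offset = 19.1·tan 52.35° = 24.753 m.
Summing the layer offsets gives 37.696 m.

37.7 m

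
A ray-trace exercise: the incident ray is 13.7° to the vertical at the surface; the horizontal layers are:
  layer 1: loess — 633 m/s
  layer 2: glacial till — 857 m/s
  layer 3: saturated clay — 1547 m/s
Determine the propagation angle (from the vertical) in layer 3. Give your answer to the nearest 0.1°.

Ray parameter p = sin 13.7° / 633 = 3.7415e-04 s/m.
sin θ_3 = p·V_3 = 3.7415e-04 × 1547 = 0.5788.
θ_3 = arcsin 0.5788 = 35.37°.

35.4°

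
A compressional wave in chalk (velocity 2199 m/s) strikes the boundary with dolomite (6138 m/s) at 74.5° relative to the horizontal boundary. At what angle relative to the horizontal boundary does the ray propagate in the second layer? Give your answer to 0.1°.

41.8°

Angle from the normal: 90° − 74.5° = 15.5°.
Snell's law: sin θ₂ = (V₂/V₁)·sin θ₁ = (6138/2199)·sin 15.5° = 0.7459.
θ₂ = sin⁻¹(0.7459) = 48.24° (from vertical).
From the interface: 90° − 48.24° = 41.76°.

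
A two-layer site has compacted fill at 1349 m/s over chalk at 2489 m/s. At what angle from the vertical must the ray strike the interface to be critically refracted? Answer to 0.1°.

32.8°

Critical incidence: sin θ_c = V₁/V₂ = 1349/2489 = 0.5420.
θ_c = arcsin 0.5420 = 32.82°.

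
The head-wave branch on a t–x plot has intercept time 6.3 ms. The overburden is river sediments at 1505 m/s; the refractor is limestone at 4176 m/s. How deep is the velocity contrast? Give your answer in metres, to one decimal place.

5.1 m

θ_c = arcsin(1505/4176) = 21.12°; cos θ_c = 0.9328.
tᵢ = 2h cos θ_c/V₁ ⇒ h = tᵢ·V₁/(2 cos θ_c) = 0.0063·1505/(2·0.9328) = 5.08 m.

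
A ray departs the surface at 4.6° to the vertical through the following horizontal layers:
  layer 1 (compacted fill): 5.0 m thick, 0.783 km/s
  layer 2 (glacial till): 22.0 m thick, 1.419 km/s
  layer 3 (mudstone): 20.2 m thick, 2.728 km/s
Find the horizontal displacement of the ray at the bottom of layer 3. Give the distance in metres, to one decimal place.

Apply Snell's law at each interface; in layer i the horizontal offset is hᵢ·tan θᵢ.
Layer 1: θ = 4.60°; offset = 5.0·tan 4.60° = 0.402 m.
Layer 2: sin θ = 1.419·sin 4.6°/0.783 = 0.1453, θ = 8.36°; offset = 22.0·tan 8.36° = 3.232 m.
Layer 3: sin θ = 2.728·sin 4.6°/0.783 = 0.2794, θ = 16.23°; offset = 20.2·tan 16.23° = 5.878 m.
Summing the layer offsets gives 9.512 m.

9.5 m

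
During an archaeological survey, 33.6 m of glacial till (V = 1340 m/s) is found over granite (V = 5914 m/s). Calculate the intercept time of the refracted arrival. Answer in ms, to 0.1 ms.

θ_c = arcsin(V₁/V₂) = arcsin(1340/5914) = 13.10°; cos θ_c = 0.9740.
tᵢ = 2h·cos θ_c / V₁ = 2·33.6·0.9740 / 1340 = 0.04884 s.

48.8 ms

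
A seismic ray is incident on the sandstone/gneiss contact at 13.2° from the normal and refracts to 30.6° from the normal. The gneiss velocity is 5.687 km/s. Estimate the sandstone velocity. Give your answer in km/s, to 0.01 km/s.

sin 13.2° = 0.2284; sin 30.6° = 0.5090.
V₁ = V₂·(sin θ₁/sin θ₂) = 5.687·(0.2284/0.5090) = 2.55 km/s.

2.55 km/s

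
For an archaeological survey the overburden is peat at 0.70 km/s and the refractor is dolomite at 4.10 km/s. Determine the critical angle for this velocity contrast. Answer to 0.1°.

9.8°

Critical incidence: sin θ_c = V₁/V₂ = 0.70/4.10 = 0.1707.
θ_c = arcsin 0.1707 = 9.83°.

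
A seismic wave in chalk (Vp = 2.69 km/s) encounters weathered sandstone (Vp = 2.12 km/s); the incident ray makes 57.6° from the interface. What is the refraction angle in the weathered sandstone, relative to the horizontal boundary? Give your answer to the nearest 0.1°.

Convert to the normal: θ₁ = 90° − 57.6° = 32.4°.
sin θ₁/V₁ = sin θ₂/V₂ ⇒ sin θ₂ = 2.12·sin 32.4°/2.69 = 2.12·0.5358/2.69 = 0.4223.
θ₂ = sin⁻¹(0.4223) = 24.98° (from vertical).
From the interface: 90° − 24.98° = 65.02°.

65.0°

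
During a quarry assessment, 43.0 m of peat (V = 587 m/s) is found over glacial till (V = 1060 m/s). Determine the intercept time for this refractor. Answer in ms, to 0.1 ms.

122.0 ms

tᵢ = 2h·√(V₂²−V₁²)/(V₁V₂).
√(V₂²−V₁²) = √(1060²−587²) = 882.6 m/s.
tᵢ = 2·43.0·882.6/(587·1060) = 0.12199 s.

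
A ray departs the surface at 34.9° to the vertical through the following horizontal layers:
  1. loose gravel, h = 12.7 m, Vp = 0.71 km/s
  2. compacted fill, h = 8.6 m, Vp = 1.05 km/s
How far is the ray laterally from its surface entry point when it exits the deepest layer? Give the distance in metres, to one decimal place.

p = sin θ₁/V₁ = sin 34.9°/0.71 = 8.0584e-01 s/km is conserved through the stack.
Layer 1: θ = 34.90°; offset = 12.7·tan 34.90° = 8.860 m.
Layer 2: sin θ = p·1.05 = 0.8461 → θ = 57.79°; offset = 8.6·tan 57.79° = 13.653 m.
Σ offsets = 22.513 m.

22.5 m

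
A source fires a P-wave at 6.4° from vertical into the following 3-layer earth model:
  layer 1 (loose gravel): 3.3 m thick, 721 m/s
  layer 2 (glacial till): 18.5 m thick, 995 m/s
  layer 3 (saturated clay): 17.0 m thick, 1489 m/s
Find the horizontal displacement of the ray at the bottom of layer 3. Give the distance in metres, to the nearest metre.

7 m

p = sin θ₁/V₁ = sin 6.4°/721 = 1.5460e-04 s/m is conserved through the stack.
Layer 1: θ = 6.40°; offset = 3.3·tan 6.40° = 0.370 m.
Layer 2: sin θ = p·995 = 0.1538 → θ = 8.85°; offset = 18.5·tan 8.85° = 2.880 m.
Layer 3: sin θ = p·1489 = 0.2302 → θ = 13.31°; offset = 17.0·tan 13.31° = 4.021 m.
Summing the layer offsets gives 7.272 m.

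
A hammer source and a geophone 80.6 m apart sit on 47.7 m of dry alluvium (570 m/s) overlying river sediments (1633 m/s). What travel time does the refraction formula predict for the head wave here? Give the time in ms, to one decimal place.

206.2 ms

θ_c = arcsin(V₁/V₂) = arcsin(570/1633) = 20.43°, cos θ_c = 0.9371.
Intercept time tᵢ = 2h cos θ_c / V₁ = 2·47.7·0.9371/570 = 0.15684 s.
t = x/V₂ + tᵢ = 80.6/1633 + 0.15684 = 0.20620 s.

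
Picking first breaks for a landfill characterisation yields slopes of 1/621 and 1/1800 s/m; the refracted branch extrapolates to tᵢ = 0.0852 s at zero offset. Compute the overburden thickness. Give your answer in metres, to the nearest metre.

h = tᵢ·V₁·V₂ / (2·√(V₂²−V₁²)).
√(V₂²−V₁²) = √(1800² − 621²) = 1689.5 m/s.
h = 0.0852 s × 621 × 1800 / (2 × 1689.5) = 28.19 m.

28 m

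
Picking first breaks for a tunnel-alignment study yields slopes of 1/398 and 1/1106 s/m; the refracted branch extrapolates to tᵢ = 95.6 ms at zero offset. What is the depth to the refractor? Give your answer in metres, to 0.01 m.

20.39 m

θ_c = arcsin(398/1106) = 21.09°; cos θ_c = 0.9330.
tᵢ = 2h cos θ_c/V₁ ⇒ h = tᵢ·V₁/(2 cos θ_c) = 0.0956·398/(2·0.9330) = 20.39 m.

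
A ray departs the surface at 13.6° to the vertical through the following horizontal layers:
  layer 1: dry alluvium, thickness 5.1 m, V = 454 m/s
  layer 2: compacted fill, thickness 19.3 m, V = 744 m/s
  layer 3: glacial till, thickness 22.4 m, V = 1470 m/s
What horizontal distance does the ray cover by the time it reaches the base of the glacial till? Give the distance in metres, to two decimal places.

35.60 m

p = sin θ₁/V₁ = sin 13.6°/454 = 5.1793e-04 s/m is conserved through the stack.
Layer 1: θ = 13.60°; offset = 5.1·tan 13.60° = 1.2338 m.
Layer 2: sin θ = p·744 = 0.3853 → θ = 22.67°; offset = 19.3·tan 22.67° = 8.0595 m.
Layer 3: sin θ = p·1470 = 0.7614 → θ = 49.58°; offset = 22.4·tan 49.58° = 26.3055 m.
Total horizontal offset = 35.5989 m.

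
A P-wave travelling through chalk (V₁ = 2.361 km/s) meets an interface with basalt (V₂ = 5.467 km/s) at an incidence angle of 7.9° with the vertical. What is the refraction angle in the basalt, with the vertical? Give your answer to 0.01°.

Snell's law: sin θ₂ = (V₂/V₁)·sin θ₁ = (5.467/2.361)·sin 7.9° = 0.3183.
θ₂ = sin⁻¹(0.3183) = 18.56° (from vertical).

18.56°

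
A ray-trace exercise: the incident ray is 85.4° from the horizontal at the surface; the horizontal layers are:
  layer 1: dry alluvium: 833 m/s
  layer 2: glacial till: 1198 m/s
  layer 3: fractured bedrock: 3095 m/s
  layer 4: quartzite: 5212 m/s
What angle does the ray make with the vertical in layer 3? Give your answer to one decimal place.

From the normal: θ₁ = 90° − 85.4° = 4.6°.
Ray parameter p = sin 4.6° / 833 = 9.6277e-05 s/m.
sin θ_3 = p·V_3 = 9.6277e-05 × 3095 = 0.2980.
θ_3 = 17.34° from the vertical.

17.3°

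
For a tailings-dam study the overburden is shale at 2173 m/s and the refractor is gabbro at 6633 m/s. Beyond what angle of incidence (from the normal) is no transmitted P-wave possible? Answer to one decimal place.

19.1°

Critical incidence: sin θ_c = V₁/V₂ = 2173/6633 = 0.3276.
θ_c = arcsin 0.3276 = 19.12°.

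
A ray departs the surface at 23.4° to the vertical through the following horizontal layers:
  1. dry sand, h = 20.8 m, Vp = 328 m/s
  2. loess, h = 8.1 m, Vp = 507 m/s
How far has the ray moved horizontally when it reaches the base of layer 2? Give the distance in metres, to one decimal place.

15.3 m

Apply Snell's law at each interface; in layer i the horizontal offset is hᵢ·tan θᵢ.
Layer 1: θ = 23.40°; offset = 20.8·tan 23.40° = 9.001 m.
Layer 2: sin θ = 507·sin 23.4°/328 = 0.6139, θ = 37.87°; offset = 8.1·tan 37.87° = 6.299 m.
Total horizontal offset = 15.300 m.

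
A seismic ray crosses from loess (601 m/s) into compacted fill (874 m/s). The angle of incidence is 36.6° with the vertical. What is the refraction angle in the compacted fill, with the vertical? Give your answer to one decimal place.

Snell's law: sin θ₂ = (V₂/V₁)·sin θ₁ = (874/601)·sin 36.6° = 0.8671.
θ₂ = sin⁻¹(0.8671) = 60.12° (from vertical).

60.1°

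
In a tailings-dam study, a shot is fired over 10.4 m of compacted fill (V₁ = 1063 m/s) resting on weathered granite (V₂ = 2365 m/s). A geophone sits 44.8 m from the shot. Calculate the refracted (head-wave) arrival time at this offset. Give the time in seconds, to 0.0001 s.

t = x/V₂ + 2h·√(V₂²−V₁²)/(V₁V₂).
√(V₂²−V₁²) = √(2365²−1063²) = 2112.6 m/s; delay term = 2·10.4·2112.6/(1063·2365) = 0.01748 s.
t = 44.8/2365 + 0.01748 = 0.03642 s.

0.0364 s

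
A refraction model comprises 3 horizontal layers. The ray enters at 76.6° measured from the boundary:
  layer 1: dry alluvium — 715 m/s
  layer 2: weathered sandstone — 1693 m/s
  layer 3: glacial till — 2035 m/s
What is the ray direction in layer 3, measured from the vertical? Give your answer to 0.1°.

From the normal: θ₁ = 90° − 76.6° = 13.4°.
Ray parameter p = sin 13.4° / 715 = 3.2412e-04 s/m.
sin θ_3 = p·V_3 = 3.2412e-04 × 2035 = 0.6596.
θ_3 = arcsin 0.6596 = 41.27°.

41.3°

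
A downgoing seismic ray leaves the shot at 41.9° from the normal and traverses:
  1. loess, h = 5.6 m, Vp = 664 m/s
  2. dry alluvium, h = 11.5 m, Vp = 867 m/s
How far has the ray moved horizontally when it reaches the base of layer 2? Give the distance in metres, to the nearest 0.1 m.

Ray parameter p = sin 41.9° / 664 m/s = 1.0058e-03 s/m.
Layer 1: θ = 41.90°; offset = 5.6·tan 41.90° = 5.025 m.
Layer 2: sin θ = p·867 = 0.8720 → θ = 60.69°; offset = 11.5·tan 60.69° = 20.486 m.
Summing the layer offsets gives 25.511 m.

25.5 m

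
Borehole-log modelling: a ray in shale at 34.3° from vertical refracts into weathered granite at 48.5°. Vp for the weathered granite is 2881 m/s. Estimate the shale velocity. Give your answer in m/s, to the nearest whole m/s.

Snell's law: sin 34.3°/V₁ = sin 48.5°/V₂.
V₁ = V₂·sin 34.3°/sin 48.5° = 2881 × 0.7524 = 2167.71 m/s.

2168 m/s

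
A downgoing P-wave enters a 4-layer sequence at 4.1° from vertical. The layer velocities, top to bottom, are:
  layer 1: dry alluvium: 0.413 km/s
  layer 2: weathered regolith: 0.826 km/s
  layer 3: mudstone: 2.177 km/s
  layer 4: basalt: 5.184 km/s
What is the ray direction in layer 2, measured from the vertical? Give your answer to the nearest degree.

Ray parameter p = sin 4.1° / 0.413 = 1.7312e-01 s/km.
sin θ_2 = p·V_2 = 1.7312e-01 × 0.826 = 0.1430.
θ_2 = 8.22° from the vertical.

8°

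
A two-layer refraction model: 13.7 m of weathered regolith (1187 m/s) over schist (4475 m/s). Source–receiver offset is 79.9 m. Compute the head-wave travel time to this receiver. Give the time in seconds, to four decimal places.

0.0401 s

θ_c = arcsin(V₁/V₂) = arcsin(1187/4475) = 15.38°, cos θ_c = 0.9642.
Intercept time tᵢ = 2h cos θ_c / V₁ = 2·13.7·0.9642/1187 = 0.02226 s.
t = x/V₂ + tᵢ = 79.9/4475 + 0.02226 = 0.04011 s.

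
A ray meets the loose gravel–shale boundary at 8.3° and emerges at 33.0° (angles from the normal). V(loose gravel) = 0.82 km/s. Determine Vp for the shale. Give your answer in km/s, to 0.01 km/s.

3.09 km/s

Snell's law: sin 8.3°/V₁ = sin 33.0°/V₂.
V₂ = V₁·sin 33.0°/sin 8.3° = 0.82 × 3.7729 = 3.09 km/s.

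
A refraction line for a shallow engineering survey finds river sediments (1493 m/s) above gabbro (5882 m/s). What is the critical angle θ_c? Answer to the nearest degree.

At critical incidence the refracted ray runs along the interface (θ₂ = 90°), so sin θ_c = V₁/V₂.
θ_c = arcsin(1493/5882) = arcsin 0.2538 = 14.70°.

15°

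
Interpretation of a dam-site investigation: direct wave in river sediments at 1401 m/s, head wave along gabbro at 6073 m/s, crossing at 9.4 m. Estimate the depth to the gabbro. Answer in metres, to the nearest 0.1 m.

h = (x_cross/2)·√((V₂−V₁)/(V₂+V₁)).
(V₂−V₁)/(V₂+V₁) = (6073−1401)/(6073+1401) = 0.6251; √ = 0.7906.
h = (9.4/2)·0.7906 = 3.72 m.

3.7 m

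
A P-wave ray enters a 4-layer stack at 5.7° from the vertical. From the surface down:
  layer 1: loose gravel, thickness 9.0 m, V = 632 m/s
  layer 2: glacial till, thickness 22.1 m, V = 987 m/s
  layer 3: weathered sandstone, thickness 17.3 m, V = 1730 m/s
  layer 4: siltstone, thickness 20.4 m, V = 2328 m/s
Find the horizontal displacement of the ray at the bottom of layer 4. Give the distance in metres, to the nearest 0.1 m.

Ray parameter p = sin 5.7° / 632 m/s = 1.5715e-04 s/m.
Layer 1: θ = 5.70°; offset = 9.0·tan 5.70° = 0.898 m.
Layer 2: sin θ = p·987 = 0.1551 → θ = 8.92°; offset = 22.1·tan 8.92° = 3.470 m.
Layer 3: sin θ = p·1730 = 0.2719 → θ = 15.78°; offset = 17.3·tan 15.78° = 4.887 m.
Layer 4: sin θ = p·2328 = 0.3658 → θ = 21.46°; offset = 20.4·tan 21.46° = 8.019 m.
Total horizontal offset = 17.275 m.

17.3 m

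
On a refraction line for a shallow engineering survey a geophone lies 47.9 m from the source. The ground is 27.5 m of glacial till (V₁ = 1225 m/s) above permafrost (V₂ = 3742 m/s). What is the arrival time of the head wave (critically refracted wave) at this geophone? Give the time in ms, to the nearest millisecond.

t = x/V₂ + 2h·√(V₂²−V₁²)/(V₁V₂).
√(V₂²−V₁²) = √(3742²−1225²) = 3535.8 m/s; delay term = 2·27.5·3535.8/(1225·3742) = 0.04242 s.
t = 47.9/3742 + 0.04242 = 0.05522 s.

55 ms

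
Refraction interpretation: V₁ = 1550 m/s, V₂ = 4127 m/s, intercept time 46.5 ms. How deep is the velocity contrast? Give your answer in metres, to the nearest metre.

39 m

θ_c = arcsin(1550/4127) = 22.06°; cos θ_c = 0.9268.
tᵢ = 2h cos θ_c/V₁ ⇒ h = tᵢ·V₁/(2 cos θ_c) = 0.0465·1550/(2·0.9268) = 38.88 m.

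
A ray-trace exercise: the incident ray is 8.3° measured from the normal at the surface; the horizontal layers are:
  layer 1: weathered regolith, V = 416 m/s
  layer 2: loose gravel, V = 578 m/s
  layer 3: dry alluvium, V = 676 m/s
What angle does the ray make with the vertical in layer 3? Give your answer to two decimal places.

Snell's law across each interface conserves sin θ / V, so sin θ_3 = V_3·sin θ₁/V₁.
sin θ_3 = 676 × sin 8.3° / 416 = 0.2346.
θ_3 = 13.57° from the vertical.

13.57°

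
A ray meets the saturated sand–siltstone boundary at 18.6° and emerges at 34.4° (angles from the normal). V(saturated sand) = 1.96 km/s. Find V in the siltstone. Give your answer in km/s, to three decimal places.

Snell's law: sin 18.6°/V₁ = sin 34.4°/V₂.
V₂ = V₁·sin 34.4°/sin 18.6° = 1.96 × 1.7713 = 3.472 km/s.

3.472 km/s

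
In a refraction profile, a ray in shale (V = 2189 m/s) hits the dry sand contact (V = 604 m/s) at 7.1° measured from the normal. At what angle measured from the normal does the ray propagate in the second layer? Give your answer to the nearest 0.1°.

sin θ₁/V₁ = sin θ₂/V₂ ⇒ sin θ₂ = 604·sin 7.1°/2189 = 604·0.1236/2189 = 0.0341.
θ₂ = sin⁻¹(0.0341) = 1.95° (from vertical).

2.0°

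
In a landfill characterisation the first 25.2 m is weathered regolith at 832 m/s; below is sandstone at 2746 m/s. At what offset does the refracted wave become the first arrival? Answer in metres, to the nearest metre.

θ_c = arcsin(832/2746) = 17.64°, so cos θ_c = 0.9530 and tᵢ = 2h cos θ_c/V₁ = 0.0577 s.
At crossover x/V₁ = x/V₂ + tᵢ ⇒ x = tᵢ/(1/V₁ − 1/V₂) = 0.05773/(1.2019e-03 − 3.6417e-04) = 68.91 m.

69 m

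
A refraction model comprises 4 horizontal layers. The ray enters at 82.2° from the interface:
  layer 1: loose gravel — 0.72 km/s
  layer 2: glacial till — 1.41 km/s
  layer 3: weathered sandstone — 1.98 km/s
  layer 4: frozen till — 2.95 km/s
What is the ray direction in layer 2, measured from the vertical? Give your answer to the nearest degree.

15°

From the normal: θ₁ = 90° − 82.2° = 7.8°.
Snell's law across each interface conserves sin θ / V, so sin θ_2 = V_2·sin θ₁/V₁.
sin θ_2 = 1.41 × sin 7.8° / 0.72 = 0.2658.
θ_2 = 15.41° from the vertical.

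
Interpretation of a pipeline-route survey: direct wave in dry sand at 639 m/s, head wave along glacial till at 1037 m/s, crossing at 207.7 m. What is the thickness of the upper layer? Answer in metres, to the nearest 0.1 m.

h = (x_cross/2)·√((V₂−V₁)/(V₂+V₁)).
(V₂−V₁)/(V₂+V₁) = (1037−639)/(1037+639) = 0.2375; √ = 0.4873.
h = (207.7/2)·0.4873 = 50.61 m.

50.6 m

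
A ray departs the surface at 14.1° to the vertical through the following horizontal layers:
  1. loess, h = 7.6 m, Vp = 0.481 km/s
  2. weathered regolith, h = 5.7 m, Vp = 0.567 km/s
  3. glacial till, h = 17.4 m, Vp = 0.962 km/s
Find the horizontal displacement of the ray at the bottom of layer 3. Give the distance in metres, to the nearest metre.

13 m

Apply Snell's law at each interface; in layer i the horizontal offset is hᵢ·tan θᵢ.
Layer 1: θ = 14.10°; offset = 7.6·tan 14.10° = 1.909 m.
Layer 2: sin θ = 0.567·sin 14.1°/0.481 = 0.2872, θ = 16.69°; offset = 5.7·tan 16.69° = 1.709 m.
Layer 3: sin θ = 0.962·sin 14.1°/0.481 = 0.4872, θ = 29.16°; offset = 17.4·tan 29.16° = 9.708 m.
Σ offsets = 13.326 m.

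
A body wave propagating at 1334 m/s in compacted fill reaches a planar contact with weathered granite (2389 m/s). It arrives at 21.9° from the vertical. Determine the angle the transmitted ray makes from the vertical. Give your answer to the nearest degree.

sin θ₁/V₁ = sin θ₂/V₂ ⇒ sin θ₂ = 2389·sin 21.9°/1334 = 2389·0.3730/1334 = 0.6680.
θ₂ = arcsin 0.6680 = 41.91° from the normal.

42°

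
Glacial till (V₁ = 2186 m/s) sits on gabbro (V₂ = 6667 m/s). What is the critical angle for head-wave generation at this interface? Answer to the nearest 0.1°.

19.1°

At critical incidence the refracted ray runs along the interface (θ₂ = 90°), so sin θ_c = V₁/V₂.
θ_c = arcsin(2186/6667) = arcsin 0.3279 = 19.14°.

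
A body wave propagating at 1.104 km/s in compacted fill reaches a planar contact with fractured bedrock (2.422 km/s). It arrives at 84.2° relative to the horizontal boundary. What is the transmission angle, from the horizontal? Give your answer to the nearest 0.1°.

Convert to the normal: θ₁ = 90° − 84.2° = 5.8°.
Snell's law: sin θ₂ = (V₂/V₁)·sin θ₁ = (2.422/1.104)·sin 5.8° = 0.2217.
θ₂ = arcsin 0.2217 = 12.81° from the normal.
From the interface: 90° − 12.81° = 77.19°.

77.2°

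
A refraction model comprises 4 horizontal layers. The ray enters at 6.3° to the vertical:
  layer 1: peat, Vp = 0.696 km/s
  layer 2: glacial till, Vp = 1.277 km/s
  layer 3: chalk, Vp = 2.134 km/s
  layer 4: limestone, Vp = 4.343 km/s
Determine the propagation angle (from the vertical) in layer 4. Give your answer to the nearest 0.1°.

Ray parameter p = sin 6.3° / 0.696 = 1.5766e-01 s/km.
sin θ_4 = p·V_4 = 1.5766e-01 × 4.343 = 0.6847.
θ_4 = arcsin 0.6847 = 43.21°.

43.2°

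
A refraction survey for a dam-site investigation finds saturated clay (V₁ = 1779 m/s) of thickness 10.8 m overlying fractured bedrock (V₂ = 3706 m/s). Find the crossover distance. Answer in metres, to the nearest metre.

x_cross = 2h·√((V₂+V₁)/(V₂−V₁)).
(V₂+V₁)/(V₂−V₁) = (3706+1779)/(3706−1779) = 2.8464; √ = 1.6871.
x_cross = 2·10.8·1.6871 = 36.44 m.

36 m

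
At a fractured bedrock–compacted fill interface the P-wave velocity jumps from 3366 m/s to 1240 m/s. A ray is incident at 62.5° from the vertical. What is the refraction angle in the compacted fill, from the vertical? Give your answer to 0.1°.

Snell's law: sin θ₂ = (V₂/V₁)·sin θ₁ = (1240/3366)·sin 62.5° = 0.3268.
θ₂ = sin⁻¹(0.3268) = 19.07° (from vertical).

19.1°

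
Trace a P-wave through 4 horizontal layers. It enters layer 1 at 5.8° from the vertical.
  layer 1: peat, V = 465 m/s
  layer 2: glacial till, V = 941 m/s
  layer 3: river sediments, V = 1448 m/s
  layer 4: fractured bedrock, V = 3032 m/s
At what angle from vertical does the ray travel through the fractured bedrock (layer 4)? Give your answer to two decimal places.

41.22°

Ray parameter p = sin 5.8° / 465 = 2.1733e-04 s/m.
sin θ_4 = p·V_4 = 2.1733e-04 × 3032 = 0.6589.
θ_4 = 41.22° from the vertical.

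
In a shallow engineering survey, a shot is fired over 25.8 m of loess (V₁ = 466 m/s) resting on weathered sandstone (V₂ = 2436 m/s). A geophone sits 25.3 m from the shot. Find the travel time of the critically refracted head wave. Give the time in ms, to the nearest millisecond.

119 ms

θ_c = arcsin(V₁/V₂) = arcsin(466/2436) = 11.03°, cos θ_c = 0.9815.
Intercept time tᵢ = 2h cos θ_c / V₁ = 2·25.8·0.9815/466 = 0.10868 s.
t = x/V₂ + tᵢ = 25.3/2436 + 0.10868 = 0.11907 s.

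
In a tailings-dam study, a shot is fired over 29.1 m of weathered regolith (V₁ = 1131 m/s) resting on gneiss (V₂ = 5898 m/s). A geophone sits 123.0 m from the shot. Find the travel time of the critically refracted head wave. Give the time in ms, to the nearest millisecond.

θ_c = arcsin(V₁/V₂) = arcsin(1131/5898) = 11.06°, cos θ_c = 0.9814.
Intercept time tᵢ = 2h cos θ_c / V₁ = 2·29.1·0.9814/1131 = 0.05050 s.
t = x/V₂ + tᵢ = 123.0/5898 + 0.05050 = 0.07136 s.

71 ms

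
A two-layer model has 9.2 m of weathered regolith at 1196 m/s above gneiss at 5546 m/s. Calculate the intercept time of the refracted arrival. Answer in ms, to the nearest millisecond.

θ_c = arcsin(V₁/V₂) = arcsin(1196/5546) = 12.45°; cos θ_c = 0.9765.
tᵢ = 2h·cos θ_c / V₁ = 2·9.2·0.9765 / 1196 = 0.01502 s.

15 ms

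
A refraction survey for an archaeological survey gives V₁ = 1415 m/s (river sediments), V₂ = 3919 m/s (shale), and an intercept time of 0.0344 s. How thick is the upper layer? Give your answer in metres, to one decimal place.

26.1 m

h = tᵢ·V₁·V₂ / (2·√(V₂²−V₁²)).
√(V₂²−V₁²) = √(3919² − 1415²) = 3654.6 m/s.
h = 0.0344 s × 1415 × 3919 / (2 × 3654.6) = 26.10 m.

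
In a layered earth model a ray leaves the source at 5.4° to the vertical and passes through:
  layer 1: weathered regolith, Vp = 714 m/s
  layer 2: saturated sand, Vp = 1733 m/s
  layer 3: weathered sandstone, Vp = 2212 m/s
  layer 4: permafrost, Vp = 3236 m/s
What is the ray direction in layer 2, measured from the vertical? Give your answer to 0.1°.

Snell's law across each interface conserves sin θ / V, so sin θ_2 = V_2·sin θ₁/V₁.
sin θ_2 = 1733 × sin 5.4° / 714 = 0.2284.
θ_2 = 13.20° from the vertical.

13.2°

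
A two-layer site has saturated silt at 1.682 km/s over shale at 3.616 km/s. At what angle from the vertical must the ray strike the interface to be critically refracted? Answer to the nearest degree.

At critical incidence the refracted ray runs along the interface (θ₂ = 90°), so sin θ_c = V₁/V₂.
θ_c = arcsin(1.682/3.616) = arcsin 0.4652 = 27.72°.

28°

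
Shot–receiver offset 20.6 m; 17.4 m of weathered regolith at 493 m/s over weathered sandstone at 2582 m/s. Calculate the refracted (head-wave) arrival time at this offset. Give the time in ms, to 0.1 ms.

t = x/V₂ + 2h·√(V₂²−V₁²)/(V₁V₂).
√(V₂²−V₁²) = √(2582²−493²) = 2534.5 m/s; delay term = 2·17.4·2534.5/(493·2582) = 0.06929 s.
t = 20.6/2582 + 0.06929 = 0.07727 s.

77.3 ms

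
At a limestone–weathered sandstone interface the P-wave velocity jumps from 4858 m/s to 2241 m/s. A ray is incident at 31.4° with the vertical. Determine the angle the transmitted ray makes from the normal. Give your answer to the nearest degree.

14°

Snell's law: sin θ₂ = (V₂/V₁)·sin θ₁ = (2241/4858)·sin 31.4° = 0.2403.
θ₂ = arcsin 0.2403 = 13.91° from the normal.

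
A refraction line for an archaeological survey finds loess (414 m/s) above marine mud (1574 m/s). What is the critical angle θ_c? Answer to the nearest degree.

15°

Critical incidence: sin θ_c = V₁/V₂ = 414/1574 = 0.2630.
θ_c = arcsin 0.2630 = 15.25°.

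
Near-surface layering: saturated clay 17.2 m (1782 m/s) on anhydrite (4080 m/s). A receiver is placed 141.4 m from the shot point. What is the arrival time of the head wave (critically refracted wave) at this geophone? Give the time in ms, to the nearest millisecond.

52 ms

θ_c = arcsin(V₁/V₂) = arcsin(1782/4080) = 25.90°, cos θ_c = 0.8996.
Intercept time tᵢ = 2h cos θ_c / V₁ = 2·17.2·0.8996/1782 = 0.01737 s.
t = x/V₂ + tᵢ = 141.4/4080 + 0.01737 = 0.05202 s.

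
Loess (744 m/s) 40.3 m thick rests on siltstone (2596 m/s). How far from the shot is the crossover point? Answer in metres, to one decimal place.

108.2 m

θ_c = arcsin(744/2596) = 16.65°, so cos θ_c = 0.9581 and tᵢ = 2h cos θ_c/V₁ = 0.1038 s.
At crossover x/V₁ = x/V₂ + tᵢ ⇒ x = tᵢ/(1/V₁ − 1/V₂) = 0.10379/(1.3441e-03 − 3.8521e-04) = 108.24 m.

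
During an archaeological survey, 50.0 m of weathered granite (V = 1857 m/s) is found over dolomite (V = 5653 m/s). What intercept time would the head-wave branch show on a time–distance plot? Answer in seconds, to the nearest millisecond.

tᵢ = 2h·√(V₂²−V₁²)/(V₁V₂).
√(V₂²−V₁²) = √(5653²−1857²) = 5339.3 m/s.
tᵢ = 2·50.0·5339.3/(1857·5653) = 0.05086 s.

0.051 s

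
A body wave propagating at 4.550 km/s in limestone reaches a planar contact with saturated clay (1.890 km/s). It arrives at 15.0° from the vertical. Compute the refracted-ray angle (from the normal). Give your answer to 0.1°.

Snell's law: sin θ₂ = (V₂/V₁)·sin θ₁ = (1.890/4.550)·sin 15.0° = 0.1075.
θ₂ = sin⁻¹(0.1075) = 6.17° (from vertical).

6.2°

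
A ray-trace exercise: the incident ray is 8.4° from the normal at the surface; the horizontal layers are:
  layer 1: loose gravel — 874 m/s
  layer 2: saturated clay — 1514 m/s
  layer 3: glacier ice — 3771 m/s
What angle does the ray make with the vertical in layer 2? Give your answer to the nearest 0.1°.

14.7°

Ray parameter p = sin 8.4° / 874 = 1.6714e-04 s/m.
sin θ_2 = p·V_2 = 1.6714e-04 × 1514 = 0.2531.
θ_2 = arcsin 0.2531 = 14.66°.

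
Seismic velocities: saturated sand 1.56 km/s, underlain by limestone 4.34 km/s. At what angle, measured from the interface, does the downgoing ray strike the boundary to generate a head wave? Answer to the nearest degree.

69°

Critical incidence: sin θ_c = V₁/V₂ = 1.56/4.34 = 0.3594.
θ_c = arcsin 0.3594 = 21.07°.
Measured from the interface: 90° − 21.07° = 68.93°.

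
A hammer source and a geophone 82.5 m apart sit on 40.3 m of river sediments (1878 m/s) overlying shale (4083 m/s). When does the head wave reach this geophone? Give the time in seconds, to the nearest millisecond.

t = x/V₂ + 2h·√(V₂²−V₁²)/(V₁V₂).
√(V₂²−V₁²) = √(4083²−1878²) = 3625.5 m/s; delay term = 2·40.3·3625.5/(1878·4083) = 0.03811 s.
t = 82.5/4083 + 0.03811 = 0.05831 s.

0.058 s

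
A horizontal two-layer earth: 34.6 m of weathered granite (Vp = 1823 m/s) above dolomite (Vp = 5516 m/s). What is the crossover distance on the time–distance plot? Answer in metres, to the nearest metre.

98 m

θ_c = arcsin(1823/5516) = 19.30°, so cos θ_c = 0.9438 and tᵢ = 2h cos θ_c/V₁ = 0.0358 s.
At crossover x/V₁ = x/V₂ + tᵢ ⇒ x = tᵢ/(1/V₁ − 1/V₂) = 0.03583/(5.4855e-04 − 1.8129e-04) = 97.55 m.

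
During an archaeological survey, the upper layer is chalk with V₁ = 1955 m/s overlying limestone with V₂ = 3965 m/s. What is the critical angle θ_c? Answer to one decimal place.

At critical incidence the refracted ray runs along the interface (θ₂ = 90°), so sin θ_c = V₁/V₂.
θ_c = arcsin(1955/3965) = arcsin 0.4931 = 29.54°.

29.5°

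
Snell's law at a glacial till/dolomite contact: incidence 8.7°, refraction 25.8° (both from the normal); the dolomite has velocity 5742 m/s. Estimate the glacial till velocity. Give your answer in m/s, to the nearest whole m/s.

sin 8.7° = 0.1513; sin 25.8° = 0.4352.
V₁ = V₂·(sin θ₁/sin θ₂) = 5742·(0.1513/0.4352) = 1995.58 m/s.

1996 m/s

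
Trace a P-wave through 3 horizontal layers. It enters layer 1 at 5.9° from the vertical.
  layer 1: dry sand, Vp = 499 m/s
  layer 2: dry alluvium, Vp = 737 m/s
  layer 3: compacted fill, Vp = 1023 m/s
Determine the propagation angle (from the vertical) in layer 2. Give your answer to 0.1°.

Snell's law across each interface conserves sin θ / V, so sin θ_2 = V_2·sin θ₁/V₁.
sin θ_2 = 737 × sin 5.9° / 499 = 0.1518.
θ_2 = 8.73° from the vertical.

8.7°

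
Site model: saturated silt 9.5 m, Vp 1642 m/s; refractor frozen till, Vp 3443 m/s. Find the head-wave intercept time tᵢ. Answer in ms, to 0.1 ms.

10.2 ms

θ_c = arcsin(V₁/V₂) = arcsin(1642/3443) = 28.48°; cos θ_c = 0.8790.
tᵢ = 2h·cos θ_c / V₁ = 2·9.5·0.8790 / 1642 = 0.01017 s.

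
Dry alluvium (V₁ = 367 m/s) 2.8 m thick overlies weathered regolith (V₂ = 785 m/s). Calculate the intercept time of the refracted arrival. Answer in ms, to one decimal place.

tᵢ = 2h·√(V₂²−V₁²)/(V₁V₂).
√(V₂²−V₁²) = √(785²−367²) = 693.9 m/s.
tᵢ = 2·2.8·693.9/(367·785) = 0.01349 s.

13.5 ms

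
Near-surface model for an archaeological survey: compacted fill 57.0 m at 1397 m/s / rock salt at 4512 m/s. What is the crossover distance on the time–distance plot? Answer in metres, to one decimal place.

θ_c = arcsin(1397/4512) = 18.04°, so cos θ_c = 0.9509 and tᵢ = 2h cos θ_c/V₁ = 0.0776 s.
At crossover x/V₁ = x/V₂ + tᵢ ⇒ x = tᵢ/(1/V₁ − 1/V₂) = 0.07759/(7.1582e-04 − 2.2163e-04) = 157.01 m.

157.0 m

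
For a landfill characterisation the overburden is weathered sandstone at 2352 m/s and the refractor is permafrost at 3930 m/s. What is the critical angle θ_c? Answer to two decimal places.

36.76°

Critical incidence: sin θ_c = V₁/V₂ = 2352/3930 = 0.5985.
θ_c = arcsin 0.5985 = 36.76°.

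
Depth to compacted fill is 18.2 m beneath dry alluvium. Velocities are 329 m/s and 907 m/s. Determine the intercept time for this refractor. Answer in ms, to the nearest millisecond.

103 ms

θ_c = arcsin(V₁/V₂) = arcsin(329/907) = 21.27°; cos θ_c = 0.9319.
tᵢ = 2h·cos θ_c / V₁ = 2·18.2·0.9319 / 329 = 0.10310 s.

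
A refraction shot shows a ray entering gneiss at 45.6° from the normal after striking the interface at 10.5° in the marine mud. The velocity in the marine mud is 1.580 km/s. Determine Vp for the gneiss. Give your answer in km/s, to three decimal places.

6.195 km/s

Snell's law: sin 10.5°/V₁ = sin 45.6°/V₂.
V₂ = V₁·sin 45.6°/sin 10.5° = 1.580 × 3.9206 = 6.195 km/s.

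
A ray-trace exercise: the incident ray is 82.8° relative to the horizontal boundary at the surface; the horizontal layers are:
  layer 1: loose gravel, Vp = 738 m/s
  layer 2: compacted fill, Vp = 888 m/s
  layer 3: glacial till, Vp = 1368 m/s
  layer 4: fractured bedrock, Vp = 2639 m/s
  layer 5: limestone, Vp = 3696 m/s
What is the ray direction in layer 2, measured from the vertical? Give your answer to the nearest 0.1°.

8.7°

From the normal: θ₁ = 90° − 82.8° = 7.2°.
Snell's law across each interface conserves sin θ / V, so sin θ_2 = V_2·sin θ₁/V₁.
sin θ_2 = 888 × sin 7.2° / 738 = 0.1508.
θ_2 = 8.67° from the vertical.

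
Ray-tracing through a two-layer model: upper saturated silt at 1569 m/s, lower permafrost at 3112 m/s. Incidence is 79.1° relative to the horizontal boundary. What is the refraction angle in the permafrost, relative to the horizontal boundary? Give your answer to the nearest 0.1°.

Angle from the normal: 90° − 79.1° = 10.9°.
Snell's law: sin θ₂ = (V₂/V₁)·sin θ₁ = (3112/1569)·sin 10.9° = 0.3751.
θ₂ = arcsin 0.3751 = 22.03° from the normal.
From the interface: 90° − 22.03° = 67.97°.

68.0°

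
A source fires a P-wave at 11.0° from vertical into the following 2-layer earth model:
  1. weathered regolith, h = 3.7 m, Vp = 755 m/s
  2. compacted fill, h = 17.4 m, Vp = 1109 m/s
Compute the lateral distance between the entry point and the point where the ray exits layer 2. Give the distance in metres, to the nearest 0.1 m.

Ray parameter p = sin 11.0° / 755 m/s = 2.5273e-04 s/m.
Layer 1: θ = 11.00°; offset = 3.7·tan 11.00° = 0.719 m.
Layer 2: sin θ = p·1109 = 0.2803 → θ = 16.28°; offset = 17.4·tan 16.28° = 5.080 m.
Σ offsets = 5.800 m.

5.8 m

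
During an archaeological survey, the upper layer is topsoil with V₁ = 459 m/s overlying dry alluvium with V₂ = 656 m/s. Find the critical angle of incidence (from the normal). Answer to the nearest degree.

At critical incidence the refracted ray runs along the interface (θ₂ = 90°), so sin θ_c = V₁/V₂.
θ_c = arcsin(459/656) = arcsin 0.6997 = 44.40°.

44°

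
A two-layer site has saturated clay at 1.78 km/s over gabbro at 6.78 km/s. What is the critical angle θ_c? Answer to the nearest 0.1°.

Critical incidence: sin θ_c = V₁/V₂ = 1.78/6.78 = 0.2625.
θ_c = arcsin 0.2625 = 15.22°.

15.2°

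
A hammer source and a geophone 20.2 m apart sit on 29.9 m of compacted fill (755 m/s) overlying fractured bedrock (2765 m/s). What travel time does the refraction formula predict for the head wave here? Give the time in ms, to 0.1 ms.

θ_c = arcsin(V₁/V₂) = arcsin(755/2765) = 15.85°, cos θ_c = 0.9620.
Intercept time tᵢ = 2h cos θ_c / V₁ = 2·29.9·0.9620/755 = 0.07620 s.
t = x/V₂ + tᵢ = 20.2/2765 + 0.07620 = 0.08350 s.

83.5 ms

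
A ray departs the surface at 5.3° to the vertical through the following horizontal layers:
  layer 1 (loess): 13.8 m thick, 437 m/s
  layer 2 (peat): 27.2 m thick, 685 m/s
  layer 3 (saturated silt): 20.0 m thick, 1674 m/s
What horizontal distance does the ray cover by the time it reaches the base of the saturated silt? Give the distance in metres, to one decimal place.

Apply Snell's law at each interface; in layer i the horizontal offset is hᵢ·tan θᵢ.
Layer 1: θ = 5.30°; offset = 13.8·tan 5.30° = 1.280 m.
Layer 2: sin θ = 685·sin 5.3°/437 = 0.1448, θ = 8.33°; offset = 27.2·tan 8.33° = 3.980 m.
Layer 3: sin θ = 1674·sin 5.3°/437 = 0.3538, θ = 20.72°; offset = 20.0·tan 20.72° = 7.566 m.
Summing the layer offsets gives 12.827 m.

12.8 m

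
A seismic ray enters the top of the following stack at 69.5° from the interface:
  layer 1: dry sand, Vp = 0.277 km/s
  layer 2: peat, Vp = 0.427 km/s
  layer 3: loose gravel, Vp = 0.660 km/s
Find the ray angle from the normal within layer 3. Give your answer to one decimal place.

From the normal: θ₁ = 90° − 69.5° = 20.5°.
Ray parameter p = sin 20.5° / 0.277 = 1.2643e+00 s/km.
sin θ_3 = p·V_3 = 1.2643e+00 × 0.660 = 0.8344.
θ_3 = 56.56° from the vertical.

56.6°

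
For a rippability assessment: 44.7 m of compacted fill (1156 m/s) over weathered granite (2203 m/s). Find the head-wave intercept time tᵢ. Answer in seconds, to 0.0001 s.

tᵢ = 2h·√(V₂²−V₁²)/(V₁V₂).
√(V₂²−V₁²) = √(2203²−1156²) = 1875.3 m/s.
tᵢ = 2·44.7·1875.3/(1156·2203) = 0.06583 s.

0.0658 s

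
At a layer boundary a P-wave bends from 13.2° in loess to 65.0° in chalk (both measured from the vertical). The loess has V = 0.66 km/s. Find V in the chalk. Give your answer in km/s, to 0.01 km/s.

sin 13.2° = 0.2284; sin 65.0° = 0.9063.
V₂ = V₁·(sin θ₂/sin θ₁) = 0.66·(0.9063/0.2284) = 2.62 km/s.

2.62 km/s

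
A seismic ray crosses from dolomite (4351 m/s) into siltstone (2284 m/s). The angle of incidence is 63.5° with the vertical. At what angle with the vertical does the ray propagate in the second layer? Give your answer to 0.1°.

28.0°

sin θ₁/V₁ = sin θ₂/V₂ ⇒ sin θ₂ = 2284·sin 63.5°/4351 = 2284·0.8949/4351 = 0.4698.
θ₂ = sin⁻¹(0.4698) = 28.02° (from vertical).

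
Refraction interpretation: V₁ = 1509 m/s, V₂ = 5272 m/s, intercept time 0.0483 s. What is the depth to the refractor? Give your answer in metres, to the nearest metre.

38 m

θ_c = arcsin(1509/5272) = 16.63°; cos θ_c = 0.9582.
tᵢ = 2h cos θ_c/V₁ ⇒ h = tᵢ·V₁/(2 cos θ_c) = 0.0483·1509/(2·0.9582) = 38.03 m.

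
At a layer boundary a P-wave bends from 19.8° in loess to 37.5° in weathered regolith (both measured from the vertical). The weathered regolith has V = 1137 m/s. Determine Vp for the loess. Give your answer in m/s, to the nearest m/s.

Snell's law: sin 19.8°/V₁ = sin 37.5°/V₂.
V₁ = V₂·sin 19.8°/sin 37.5° = 1137 × 0.5564 = 632.67 m/s.

633 m/s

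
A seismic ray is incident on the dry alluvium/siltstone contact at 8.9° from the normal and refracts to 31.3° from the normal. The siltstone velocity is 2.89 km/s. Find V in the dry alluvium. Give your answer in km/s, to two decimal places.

Snell's law: sin 8.9°/V₁ = sin 31.3°/V₂.
V₁ = V₂·sin 8.9°/sin 31.3° = 2.89 × 0.2978 = 0.86 km/s.

0.86 km/s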